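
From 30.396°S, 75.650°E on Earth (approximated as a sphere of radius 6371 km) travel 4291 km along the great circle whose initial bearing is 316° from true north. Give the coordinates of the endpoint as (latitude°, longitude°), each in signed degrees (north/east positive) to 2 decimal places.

Angular distance δ = d/R = 4291/6371 = 0.67352 rad; initial bearing θ = 5.5152 rad.
sin φ₂ = sin φ₁ cos δ + cos φ₁ sin δ cos θ = (-0.5060)(0.7816) + (0.8625)(0.6237)(0.7193) = -0.0085, so φ₂ = -0.49°.
Δλ = atan2(sin θ sin δ cos φ₁, cos δ − sin φ₁ sin φ₂) = atan2(-0.3737, 0.7773) = -25.677°.
λ₂ = 75.650° − 25.677° = 49.97°.

-0.49°, 49.97°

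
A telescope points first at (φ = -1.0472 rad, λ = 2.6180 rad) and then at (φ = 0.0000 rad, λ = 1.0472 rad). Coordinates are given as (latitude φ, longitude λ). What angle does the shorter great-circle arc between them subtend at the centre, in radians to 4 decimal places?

1.5708 rad

Let φ₁ = -1.0472 rad, φ₂ = 0.0000 rad, and Δλ = -1.5708 rad.
cos c = sin φ₁ sin φ₂ + cos φ₁ cos φ₂ cos Δλ = (-0.8660)(0.0000) + (0.5000)(1.0000)(-0.0000) = -0.00000,
so c = arccos(-0.00000) = 1.57080 rad.
So the angular separation is 1.5708 rad.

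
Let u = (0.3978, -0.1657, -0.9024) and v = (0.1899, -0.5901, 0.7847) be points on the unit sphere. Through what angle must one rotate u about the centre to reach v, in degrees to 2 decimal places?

u·v = -0.5348; |u| = 1.0000, |v| = 1.0000.
cos θ = (u·v)/(|u||v|) = -0.5348, so θ = 122.33°.

122.33°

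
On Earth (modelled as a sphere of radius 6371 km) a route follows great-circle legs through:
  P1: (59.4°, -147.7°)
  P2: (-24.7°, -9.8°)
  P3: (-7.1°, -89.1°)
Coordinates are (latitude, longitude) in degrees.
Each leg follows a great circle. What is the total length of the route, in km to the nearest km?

23573 km

Leg P1→P2: central angle 2.3501 rad, distance 14972.8 km.
Leg P2→P3: central angle 1.3500 rad, distance 8600.7 km.
Total: 14972.8 + 8600.7 ≈ 23573 km.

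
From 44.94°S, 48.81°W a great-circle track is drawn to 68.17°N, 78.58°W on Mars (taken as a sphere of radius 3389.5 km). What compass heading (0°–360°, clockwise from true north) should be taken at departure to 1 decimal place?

348.2°

With φ₁ = -0.7844, φ₂ = 1.1898, Δλ = -0.5196 rad, the forward-azimuth formula gives
θ = atan2( sin Δλ cos φ₂ , cos φ₁ sin φ₂ − sin φ₁ cos φ₂ cos Δλ ) = atan2(-0.1846, 0.8851) = -11.78°.
Adding 360° brings this into [0°, 360°): 348.2°.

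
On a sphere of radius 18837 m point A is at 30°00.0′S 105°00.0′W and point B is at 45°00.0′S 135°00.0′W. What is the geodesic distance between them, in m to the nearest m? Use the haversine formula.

Let φ₁ = -0.5236 rad, φ₂ = -0.7854 rad, and Δλ = -0.5236 rad.
Haversine: a = sin²(Δφ/2) + cos φ₁ cos φ₂ sin²(Δλ/2) = 0.0170 + (0.8660)(0.7071)(0.0670) = 0.05806.
Central angle c = 2·arcsin(√a) = 0.48669 rad.
Distance = R·c = 18837 × 0.4867 ≈ 9168 m.

9168 m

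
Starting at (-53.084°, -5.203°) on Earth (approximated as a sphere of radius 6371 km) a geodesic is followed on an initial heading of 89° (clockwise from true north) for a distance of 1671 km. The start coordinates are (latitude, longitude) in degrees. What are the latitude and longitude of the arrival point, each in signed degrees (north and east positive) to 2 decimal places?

-50.31°, 18.74°

Angular distance δ = d/R = 1671/6371 = 0.26228 rad; initial bearing θ = 1.5533 rad.
sin φ₂ = sin φ₁ cos δ + cos φ₁ sin δ cos θ = (-0.7995)(0.9658) + (0.6006)(0.2593)(0.0175) = -0.7695, so φ₂ = -50.31°.
Δλ = atan2(sin θ sin δ cos φ₁, cos δ − sin φ₁ sin φ₂) = atan2(0.1557, 0.3506) = 23.947°.
λ₂ = -5.203° + 23.947° = 18.74°.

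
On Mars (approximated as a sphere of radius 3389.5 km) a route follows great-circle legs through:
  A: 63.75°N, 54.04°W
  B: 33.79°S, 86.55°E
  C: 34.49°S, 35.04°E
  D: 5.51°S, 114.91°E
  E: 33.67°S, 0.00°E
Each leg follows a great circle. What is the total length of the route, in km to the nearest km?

21854 km

Leg A→B: central angle 2.4699 rad, distance 8371.9 km.
Leg B→C: central angle 0.7359 rad, distance 2494.2 km.
Leg C→D: central angle 1.3708 rad, distance 4646.3 km.
Leg D→E: central angle 1.8710 rad, distance 6341.6 km.
Total: 8371.9 + 2494.2 + 4646.3 + 6341.6 ≈ 21854 km.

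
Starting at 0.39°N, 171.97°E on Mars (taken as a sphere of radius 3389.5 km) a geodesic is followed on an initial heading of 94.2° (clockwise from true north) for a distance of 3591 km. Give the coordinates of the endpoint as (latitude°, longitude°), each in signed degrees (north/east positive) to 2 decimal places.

Angular distance δ = d/R = 3591/3389.5 = 1.05945 rad; initial bearing θ = 1.6441 rad.
sin φ₂ = sin φ₁ cos δ + cos φ₁ sin δ cos θ = (0.0068)(0.4894) + (1.0000)(0.8721)(-0.0732) = -0.0605, so φ₂ = -3.47°.
Δλ = atan2(sin θ sin δ cos φ₁, cos δ − sin φ₁ sin φ₂) = atan2(0.8697, 0.4898) = 60.615°.
λ₂ = 171.970° + 60.615° = 232.58° → -127.42° after wrapping to (−180°, 180°].

-3.47°, -127.42°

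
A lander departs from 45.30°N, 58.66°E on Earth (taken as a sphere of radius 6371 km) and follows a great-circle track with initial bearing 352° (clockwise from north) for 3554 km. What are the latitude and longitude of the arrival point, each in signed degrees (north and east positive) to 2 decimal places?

Angular distance δ = d/R = 3554/6371 = 0.55784 rad; initial bearing θ = 6.1436 rad.
sin φ₂ = sin φ₁ cos δ + cos φ₁ sin δ cos θ = (0.7108)(0.8484) + (0.7034)(0.5294)(0.9903) = 0.9718, so φ₂ = 76.35°.
Δλ = atan2(sin θ sin δ cos φ₁, cos δ − sin φ₁ sin φ₂) = atan2(-0.0518, 0.1577) = -18.194°.
λ₂ = 58.660° − 18.194° = 40.47°.

76.35°, 40.47°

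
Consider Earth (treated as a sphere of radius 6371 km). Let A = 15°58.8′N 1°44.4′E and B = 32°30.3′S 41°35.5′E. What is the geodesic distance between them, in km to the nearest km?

6858 km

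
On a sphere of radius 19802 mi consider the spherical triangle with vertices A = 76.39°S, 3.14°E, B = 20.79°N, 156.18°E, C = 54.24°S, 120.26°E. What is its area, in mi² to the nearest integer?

Side lengths (central angles): a = 1.4158, b = 0.7583, c = 2.1425 rad; semiperimeter s = 2.1583.
By l'Huilier's theorem, tan(E/4) = √[tan(s/2) tan((s−a)/2) tan((s−b)/2) tan((s−c)/2)], giving spherical excess E = 0.2776 rad.
Area = E·R² = 0.2776 × (19802)² ≈ 108869683 mi².

108869683 mi²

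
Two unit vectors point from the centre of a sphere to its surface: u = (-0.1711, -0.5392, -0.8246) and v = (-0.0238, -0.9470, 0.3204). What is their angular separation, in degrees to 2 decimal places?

u·v = 0.2505; |u| = 1.0000, |v| = 1.0000.
cos θ = (u·v)/(|u||v|) = 0.2505, so θ = 75.49°.

75.49°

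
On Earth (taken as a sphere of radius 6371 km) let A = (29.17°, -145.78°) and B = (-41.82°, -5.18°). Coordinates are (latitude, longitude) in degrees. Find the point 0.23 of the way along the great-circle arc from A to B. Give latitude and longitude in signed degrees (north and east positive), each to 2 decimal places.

8.44°, -117.67°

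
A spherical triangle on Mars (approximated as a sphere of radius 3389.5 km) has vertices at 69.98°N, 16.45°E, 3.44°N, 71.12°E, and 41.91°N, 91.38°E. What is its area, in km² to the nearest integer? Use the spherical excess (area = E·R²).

3508394 km²

Side lengths (central angles): a = 0.7422, b = 0.8040, c = 1.3140 rad; semiperimeter s = 1.4301.
By l'Huilier's theorem, tan(E/4) = √[tan(s/2) tan((s−a)/2) tan((s−b)/2) tan((s−c)/2)], giving spherical excess E = 0.3054 rad.
Area = E·R² = 0.3054 × (3389.5)² ≈ 3508394 km².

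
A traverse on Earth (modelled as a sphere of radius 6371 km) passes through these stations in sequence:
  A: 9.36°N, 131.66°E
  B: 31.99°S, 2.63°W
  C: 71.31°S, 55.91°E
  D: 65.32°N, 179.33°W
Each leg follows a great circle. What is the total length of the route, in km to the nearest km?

37984 km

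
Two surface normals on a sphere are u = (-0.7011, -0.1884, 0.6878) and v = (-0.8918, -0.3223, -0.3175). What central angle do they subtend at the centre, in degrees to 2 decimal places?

62.12°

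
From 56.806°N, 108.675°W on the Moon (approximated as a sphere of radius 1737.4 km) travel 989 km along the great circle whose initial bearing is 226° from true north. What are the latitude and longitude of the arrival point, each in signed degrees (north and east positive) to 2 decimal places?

Angular distance δ = d/R = 989/1737.4 = 0.56924 rad; initial bearing θ = 3.9444 rad.
sin φ₂ = sin φ₁ cos δ + cos φ₁ sin δ cos θ = (0.8368)(0.8423) + (0.5475)(0.5390)(-0.6947) = 0.4999, so φ₂ = 29.99°.
Δλ = atan2(sin θ sin δ cos φ₁, cos δ − sin φ₁ sin φ₂) = atan2(-0.2123, 0.4240) = -26.594°.
λ₂ = -108.675° − 26.594° = -135.27°.

29.99°, -135.27°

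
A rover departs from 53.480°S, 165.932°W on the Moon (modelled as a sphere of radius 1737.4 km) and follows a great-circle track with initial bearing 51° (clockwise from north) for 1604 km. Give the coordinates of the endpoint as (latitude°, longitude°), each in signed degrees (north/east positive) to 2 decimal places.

-10.73°, -126.82°

Angular distance δ = d/R = 1604/1737.4 = 0.92322 rad; initial bearing θ = 0.8901 rad.
sin φ₂ = sin φ₁ cos δ + cos φ₁ sin δ cos θ = (-0.8036)(0.6033) + (0.5951)(0.7975)(0.6293) = -0.1861, so φ₂ = -10.73°.
Δλ = atan2(sin θ sin δ cos φ₁, cos δ − sin φ₁ sin φ₂) = atan2(0.3689, 0.4537) = 39.112°.
λ₂ = -165.932° + 39.112° = -126.82°.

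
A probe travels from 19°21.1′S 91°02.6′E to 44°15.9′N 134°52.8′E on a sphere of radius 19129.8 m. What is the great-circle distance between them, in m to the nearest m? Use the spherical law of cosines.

25095 m

Let φ₁ = -0.3378 rad, φ₂ = 0.7726 rad, and Δλ = 0.7651 rad.
cos c = sin φ₁ sin φ₂ + cos φ₁ cos φ₂ cos Δλ = (-0.3314)(0.6980) + (0.9435)(0.7161)(0.7213) = 0.25608,
so c = arccos(0.25608) = 1.31183 rad.
Distance = R·c = 19129.8 × 1.3118 ≈ 25095 m.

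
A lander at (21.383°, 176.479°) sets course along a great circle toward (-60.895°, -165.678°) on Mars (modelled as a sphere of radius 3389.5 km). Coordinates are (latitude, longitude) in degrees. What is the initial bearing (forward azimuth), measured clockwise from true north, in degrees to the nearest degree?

Δλ = 17.843° = 0.3114 rad.
y = sin Δλ · cos φ₂ = (0.3064)(0.4864) = 0.1490
x = cos φ₁ sin φ₂ − sin φ₁ cos φ₂ cos Δλ = (0.9312)(-0.8737) − (0.3646)(0.4864)(0.9519) = -0.9824
θ = atan2(y, x) = 171.37°, so the bearing is 171°.

171°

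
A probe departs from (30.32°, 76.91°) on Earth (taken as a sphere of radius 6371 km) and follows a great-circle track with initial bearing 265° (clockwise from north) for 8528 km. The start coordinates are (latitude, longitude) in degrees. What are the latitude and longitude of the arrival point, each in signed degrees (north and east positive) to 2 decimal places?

2.46°, 0.90°

Angular distance δ = d/R = 8528/6371 = 1.33857 rad; initial bearing θ = 4.6251 rad.
sin φ₂ = sin φ₁ cos δ + cos φ₁ sin δ cos θ = (0.5048)(0.2301) + (0.8632)(0.9732)(-0.0872) = 0.0430, so φ₂ = 2.46°.
Δλ = atan2(sin θ sin δ cos φ₁, cos δ − sin φ₁ sin φ₂) = atan2(-0.8368, 0.2085) = -76.013°.
λ₂ = 76.910° − 76.013° = 0.90°.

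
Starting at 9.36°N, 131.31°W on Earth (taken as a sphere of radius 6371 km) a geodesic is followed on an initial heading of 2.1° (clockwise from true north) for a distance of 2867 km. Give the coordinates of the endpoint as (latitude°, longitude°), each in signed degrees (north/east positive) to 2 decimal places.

35.12°, -130.19°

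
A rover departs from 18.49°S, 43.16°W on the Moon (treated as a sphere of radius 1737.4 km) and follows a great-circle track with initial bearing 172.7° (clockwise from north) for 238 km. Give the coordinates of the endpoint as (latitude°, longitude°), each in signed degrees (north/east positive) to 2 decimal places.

-26.27°, -42.05°

Angular distance δ = d/R = 238/1737.4 = 0.13699 rad; initial bearing θ = 3.0142 rad.
sin φ₂ = sin φ₁ cos δ + cos φ₁ sin δ cos θ = (-0.3171)(0.9906) + (0.9484)(0.1366)(-0.9919) = -0.4426, so φ₂ = -26.27°.
Δλ = atan2(sin θ sin δ cos φ₁, cos δ − sin φ₁ sin φ₂) = atan2(0.0165, 0.8503) = 1.109°.
λ₂ = -43.160° + 1.109° = -42.05°.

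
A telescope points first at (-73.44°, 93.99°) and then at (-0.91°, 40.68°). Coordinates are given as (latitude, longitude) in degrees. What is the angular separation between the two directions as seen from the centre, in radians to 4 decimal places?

1.3842 rad

With latitudes φ₁ = -73.440°, φ₂ = -0.910° and longitude difference Δλ = -53.310°:
cos c = sin φ₁ sin φ₂ + cos φ₁ cos φ₂ cos Δλ = (-0.9585)(-0.0159) + (0.2850)(0.9999)(0.5975) = 0.18550,
so c = arccos(0.18550) = 1.38422 rad.
So the angular separation is 1.3842 rad.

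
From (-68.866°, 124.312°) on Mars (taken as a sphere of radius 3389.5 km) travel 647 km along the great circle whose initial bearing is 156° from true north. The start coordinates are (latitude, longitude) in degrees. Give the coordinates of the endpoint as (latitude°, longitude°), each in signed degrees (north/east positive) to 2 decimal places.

Angular distance δ = d/R = 647/3389.5 = 0.19088 rad; initial bearing θ = 2.7227 rad.
sin φ₂ = sin φ₁ cos δ + cos φ₁ sin δ cos θ = (-0.9327)(0.9818) + (0.3606)(0.1897)(-0.9135) = -0.9783, so φ₂ = -78.04°.
Δλ = atan2(sin θ sin δ cos φ₁, cos δ − sin φ₁ sin φ₂) = atan2(0.0278, 0.0693) = 21.862°.
λ₂ = 124.312° + 21.862° = 146.17°.

-78.04°, 146.17°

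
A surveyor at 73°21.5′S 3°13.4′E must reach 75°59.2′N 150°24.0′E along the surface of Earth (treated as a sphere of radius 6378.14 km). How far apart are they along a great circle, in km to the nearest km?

19043 km

With latitudes φ₁ = -73.358°, φ₂ = 75.987° and longitude difference Δλ = 147.177°:
cos c = sin φ₁ sin φ₂ + cos φ₁ cos φ₂ cos Δλ = (-0.9581)(0.9702) + (0.2864)(0.2421)(-0.8403) = -0.98788,
so c = arccos(-0.98788) = 2.98572 rad.
Distance = R·c = 6378.14 × 2.9857 ≈ 19043 km.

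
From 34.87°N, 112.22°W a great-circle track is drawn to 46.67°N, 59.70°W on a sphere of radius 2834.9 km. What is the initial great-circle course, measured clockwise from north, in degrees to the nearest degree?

57°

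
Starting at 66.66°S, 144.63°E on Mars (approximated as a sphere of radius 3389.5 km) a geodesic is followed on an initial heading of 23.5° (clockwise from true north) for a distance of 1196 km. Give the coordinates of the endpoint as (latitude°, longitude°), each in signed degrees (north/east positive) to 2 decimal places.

Angular distance δ = d/R = 1196/3389.5 = 0.35285 rad; initial bearing θ = 0.4102 rad.
sin φ₂ = sin φ₁ cos δ + cos φ₁ sin δ cos θ = (-0.9182)(0.9384) + (0.3962)(0.3456)(0.9171) = -0.7360, so φ₂ = -47.40°.
Δλ = atan2(sin θ sin δ cos φ₁, cos δ − sin φ₁ sin φ₂) = atan2(0.0546, 0.2626) = 11.745°.
λ₂ = 144.630° + 11.745° = 156.38°.

-47.40°, 156.38°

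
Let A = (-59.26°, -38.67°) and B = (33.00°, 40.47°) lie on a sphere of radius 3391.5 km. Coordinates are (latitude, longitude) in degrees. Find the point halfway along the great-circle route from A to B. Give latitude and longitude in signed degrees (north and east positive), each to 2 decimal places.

-16.53°, 12.24°

The central angle between A and B is δ = 1.9685 rad.
With f = 0.5, the slerp weights are sin((1−f)δ)/sin δ = 0.9034 and sin(fδ)/sin δ = 0.9034.
Weighted sum of the unit vectors: (0.9034)·(0.3991,-0.3194,-0.8595) + (0.9034)·(0.6380,0.5443,0.5446) = (0.9369, 0.2032, -0.2844).
Converting back: φ = atan2(z, √(x²+y²)) = -16.53°, λ = atan2(y, x) = 12.24°.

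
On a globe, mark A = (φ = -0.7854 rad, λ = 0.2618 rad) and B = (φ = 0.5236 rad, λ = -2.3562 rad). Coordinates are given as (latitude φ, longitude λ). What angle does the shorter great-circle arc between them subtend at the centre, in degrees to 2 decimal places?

152.11°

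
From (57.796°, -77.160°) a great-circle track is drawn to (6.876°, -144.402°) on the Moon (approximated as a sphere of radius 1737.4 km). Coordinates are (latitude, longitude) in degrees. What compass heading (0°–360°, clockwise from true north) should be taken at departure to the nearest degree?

254°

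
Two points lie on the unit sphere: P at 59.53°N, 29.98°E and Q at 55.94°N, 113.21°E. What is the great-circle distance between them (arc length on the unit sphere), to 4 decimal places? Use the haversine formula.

0.7265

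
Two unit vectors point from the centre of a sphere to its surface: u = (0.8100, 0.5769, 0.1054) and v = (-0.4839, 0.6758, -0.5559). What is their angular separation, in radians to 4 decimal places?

1.6315 rad

u·v = -0.0607; |u| = 1.0000, |v| = 0.9999.
cos θ = (u·v)/(|u||v|) = -0.0607, so θ = 1.6315 rad.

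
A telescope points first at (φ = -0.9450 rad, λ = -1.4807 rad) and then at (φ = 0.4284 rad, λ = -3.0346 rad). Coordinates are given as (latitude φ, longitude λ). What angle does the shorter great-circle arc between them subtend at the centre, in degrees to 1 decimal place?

109.1°

Let φ₁ = -0.9450 rad, φ₂ = 0.4284 rad, and Δλ = -1.5539 rad.
Haversine: a = sin²(Δφ/2) + cos φ₁ cos φ₂ sin²(Δλ/2) = 0.4019 + (0.5857)(0.9096)(0.4916) = 0.66385.
Central angle c = 2·arcsin(√a) = 1.90466 rad.
So the angular separation is 109.1°.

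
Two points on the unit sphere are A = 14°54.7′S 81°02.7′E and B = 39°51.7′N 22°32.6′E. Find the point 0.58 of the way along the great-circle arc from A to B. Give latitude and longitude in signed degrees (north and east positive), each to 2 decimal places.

The central angle between A and B is δ = 1.3463 rad.
With f = 0.58, the slerp weights are sin((1−f)δ)/sin δ = 0.5496 and sin(fδ)/sin δ = 0.7220.
Weighted sum of the unit vectors: (0.5496)·(0.1504,0.9545,-0.2573) + (0.7220)·(0.7089,0.2943,0.6409) = (0.5945, 0.7371, 0.3213).
Converting back: φ = atan2(z, √(x²+y²)) = 18.74°, λ = atan2(y, x) = 51.11°.

18.74°, 51.11°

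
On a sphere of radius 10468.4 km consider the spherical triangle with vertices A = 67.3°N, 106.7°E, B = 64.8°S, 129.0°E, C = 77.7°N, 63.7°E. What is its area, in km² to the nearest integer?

Side lengths (central angles): a = 2.5795, b = 0.2784, c = 2.3223 rad; semiperimeter s = 2.5901.
By l'Huilier's theorem, tan(E/4) = √[tan(s/2) tan((s−a)/2) tan((s−b)/2) tan((s−c)/2)], giving spherical excess E = 0.3020 rad.
Area = E·R² = 0.3020 × (10468.4)² ≈ 33099974 km².

33099974 km²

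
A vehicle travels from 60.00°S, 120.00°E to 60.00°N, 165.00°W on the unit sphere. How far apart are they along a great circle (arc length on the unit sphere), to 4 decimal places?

In radians: φ₁ = -1.0472, φ₂ = 1.0472, Δλ = 75.000° = 1.3090 rad.
Haversine: a = sin²(Δφ/2) + cos φ₁ cos φ₂ sin²(Δλ/2) = 0.7500 + (0.5000)(0.5000)(0.3706) = 0.84265.
Central angle c = 2·arcsin(√a) = 2.32581 rad.
On the unit sphere the arc length equals the central angle: 2.3258.

2.3258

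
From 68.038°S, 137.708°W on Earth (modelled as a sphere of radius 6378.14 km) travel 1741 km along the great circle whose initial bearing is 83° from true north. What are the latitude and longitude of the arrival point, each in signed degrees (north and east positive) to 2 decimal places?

-61.74°, -103.30°

Angular distance δ = d/R = 1741/6378.14 = 0.27296 rad; initial bearing θ = 1.4486 rad.
sin φ₂ = sin φ₁ cos δ + cos φ₁ sin δ cos θ = (-0.9274)(0.9630) + (0.3740)(0.2696)(0.1219) = -0.8808, so φ₂ = -61.74°.
Δλ = atan2(sin θ sin δ cos φ₁, cos δ − sin φ₁ sin φ₂) = atan2(0.1001, 0.1461) = 34.412°.
λ₂ = -137.708° + 34.412° = -103.30°.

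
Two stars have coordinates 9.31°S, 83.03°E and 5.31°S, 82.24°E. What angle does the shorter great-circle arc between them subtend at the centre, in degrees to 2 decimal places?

4.08°

In radians: φ₁ = -0.1625, φ₂ = -0.0927, Δλ = -0.790° = -0.0138 rad.
cos c = sin φ₁ sin φ₂ + cos φ₁ cos φ₂ cos Δλ = (-0.1618)(-0.0925) + (0.9868)(0.9957)(0.9999) = 0.99747,
so c = arccos(0.99747) = 0.07114 rad.
So the angular separation is 4.08°.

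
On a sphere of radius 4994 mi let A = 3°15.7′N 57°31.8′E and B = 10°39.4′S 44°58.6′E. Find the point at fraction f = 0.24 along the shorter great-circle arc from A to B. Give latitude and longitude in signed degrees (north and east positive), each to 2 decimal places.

-0.09°, 54.54°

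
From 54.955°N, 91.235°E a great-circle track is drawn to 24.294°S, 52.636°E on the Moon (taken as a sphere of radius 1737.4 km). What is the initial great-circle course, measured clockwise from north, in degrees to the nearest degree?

215°

Δλ = -38.599° = -0.6737 rad.
y = sin Δλ · cos φ₂ = (-0.6239)(0.9114) = -0.5686
x = cos φ₁ sin φ₂ − sin φ₁ cos φ₂ cos Δλ = (0.5742)(-0.4114) − (0.8187)(0.9114)(0.7815) = -0.8194
θ = atan2(y, x) = -145.24°; adding 360° gives 215°.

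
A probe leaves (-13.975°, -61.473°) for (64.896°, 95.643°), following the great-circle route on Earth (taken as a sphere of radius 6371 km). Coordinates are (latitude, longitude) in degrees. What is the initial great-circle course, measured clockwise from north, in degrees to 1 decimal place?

Δλ = 157.116° = 2.7422 rad.
y = sin Δλ · cos φ₂ = (0.3889)(0.4243) = 0.1650
x = cos φ₁ sin φ₂ − sin φ₁ cos φ₂ cos Δλ = (0.9704)(0.9055) − (-0.2415)(0.4243)(-0.9213) = 0.7843
θ = atan2(y, x) = 11.88°, so the bearing is 11.9°.

11.9°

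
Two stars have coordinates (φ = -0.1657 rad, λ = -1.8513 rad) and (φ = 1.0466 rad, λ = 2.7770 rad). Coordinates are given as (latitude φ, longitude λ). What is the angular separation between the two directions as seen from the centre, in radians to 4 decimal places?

1.7561 rad

With latitudes φ₁ = -9.494°, φ₂ = 59.966° and longitude difference Δλ = -94.818°:
cos c = sin φ₁ sin φ₂ + cos φ₁ cos φ₂ cos Δλ = (-0.1649)(0.8657) + (0.9863)(0.5005)(-0.0840) = -0.18426,
so c = arccos(-0.18426) = 1.75611 rad.
So the angular separation is 1.7561 rad.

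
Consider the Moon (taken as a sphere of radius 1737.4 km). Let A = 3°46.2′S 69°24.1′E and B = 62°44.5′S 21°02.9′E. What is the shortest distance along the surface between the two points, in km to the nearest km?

In radians: φ₁ = -0.0658, φ₂ = -1.0950, Δλ = -48.353° = -0.8439 rad.
cos c = sin φ₁ sin φ₂ + cos φ₁ cos φ₂ cos Δλ = (-0.0658)(-0.8890) + (0.9978)(0.4580)(0.6645) = 0.36215,
so c = arccos(0.36215) = 1.20022 rad.
Distance = R·c = 1737.4 × 1.2002 ≈ 2085 km.

2085 km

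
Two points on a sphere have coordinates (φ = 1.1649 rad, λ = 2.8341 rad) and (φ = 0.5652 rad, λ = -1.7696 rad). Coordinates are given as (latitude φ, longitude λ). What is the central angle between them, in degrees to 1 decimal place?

With latitudes φ₁ = 66.744°, φ₂ = 32.384° and longitude difference Δλ = 96.227°:
cos c = sin φ₁ sin φ₂ + cos φ₁ cos φ₂ cos Δλ = (0.9187)(0.5356) + (0.3948)(0.8445)(-0.1085) = 0.45590,
so c = arccos(0.45590) = 1.09742 rad.
So the angular separation is 62.9°.

62.9°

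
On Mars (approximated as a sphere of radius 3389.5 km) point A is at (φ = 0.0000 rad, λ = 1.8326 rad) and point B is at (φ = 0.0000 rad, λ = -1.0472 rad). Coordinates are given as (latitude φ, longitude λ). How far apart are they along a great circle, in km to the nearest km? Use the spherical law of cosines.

9761 km

With latitudes φ₁ = 0.000°, φ₂ = 0.000° and longitude difference Δλ = -165.000°:
cos c = sin φ₁ sin φ₂ + cos φ₁ cos φ₂ cos Δλ = (0.0000)(0.0000) + (1.0000)(1.0000)(-0.9659) = -0.96593,
so c = arccos(-0.96593) = 2.87980 rad.
Distance = R·c = 3389.5 × 2.8798 ≈ 9761 km.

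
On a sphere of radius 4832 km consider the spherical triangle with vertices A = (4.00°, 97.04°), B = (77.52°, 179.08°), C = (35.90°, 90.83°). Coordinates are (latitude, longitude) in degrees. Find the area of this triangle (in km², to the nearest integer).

3667453 km²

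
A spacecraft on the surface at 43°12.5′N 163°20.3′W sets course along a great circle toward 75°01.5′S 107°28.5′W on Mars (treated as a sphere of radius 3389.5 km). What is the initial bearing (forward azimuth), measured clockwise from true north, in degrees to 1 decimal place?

With φ₁ = 0.7541, φ₂ = -1.3094, Δλ = 0.9750 rad, the forward-azimuth formula gives
θ = atan2( sin Δλ cos φ₂ , cos φ₁ sin φ₂ − sin φ₁ cos φ₂ cos Δλ ) = atan2(0.2139, -0.8034) = 165.09°.
So the initial bearing is 165.1°.

165.1°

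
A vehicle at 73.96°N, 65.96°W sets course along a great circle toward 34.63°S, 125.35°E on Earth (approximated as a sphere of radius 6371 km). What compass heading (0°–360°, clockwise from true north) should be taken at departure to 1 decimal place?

345.4°

With φ₁ = 1.2908, φ₂ = -0.6044, Δλ = -2.9442 rad, the forward-azimuth formula gives
θ = atan2( sin Δλ cos φ₂ , cos φ₁ sin φ₂ − sin φ₁ cos φ₂ cos Δλ ) = atan2(-0.1614, 0.6184) = -14.62°.
Adding 360° brings this into [0°, 360°): 345.4°.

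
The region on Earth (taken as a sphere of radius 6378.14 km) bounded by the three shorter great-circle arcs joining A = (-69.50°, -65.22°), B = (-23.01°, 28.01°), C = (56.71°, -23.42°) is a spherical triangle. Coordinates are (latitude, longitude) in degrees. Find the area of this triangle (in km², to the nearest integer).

63463260 km²

Side lengths (central angles): a = 1.5826, b = 2.2649, c = 1.2154 rad; semiperimeter s = 2.5314.
By l'Huilier's theorem, tan(E/4) = √[tan(s/2) tan((s−a)/2) tan((s−b)/2) tan((s−c)/2)], giving spherical excess E = 1.5600 rad.
Area = E·R² = 1.5600 × (6378.14)² ≈ 63463260 km².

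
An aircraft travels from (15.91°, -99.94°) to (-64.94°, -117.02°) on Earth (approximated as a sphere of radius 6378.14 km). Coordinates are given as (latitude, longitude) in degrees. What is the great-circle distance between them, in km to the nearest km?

9116 km

With latitudes φ₁ = 15.910°, φ₂ = -64.940° and longitude difference Δλ = -17.080°:
cos c = sin φ₁ sin φ₂ + cos φ₁ cos φ₂ cos Δλ = (0.2741)(-0.9059) + (0.9617)(0.4236)(0.9559) = 0.14105,
so c = arccos(0.14105) = 1.42927 rad.
Distance = R·c = 6378.14 × 1.4293 ≈ 9116 km.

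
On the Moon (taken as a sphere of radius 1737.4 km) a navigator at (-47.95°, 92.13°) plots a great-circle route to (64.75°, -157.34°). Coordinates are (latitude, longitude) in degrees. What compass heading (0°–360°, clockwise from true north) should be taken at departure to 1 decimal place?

38.9°

Δλ = 110.530° = 1.9291 rad.
y = sin Δλ · cos φ₂ = (0.9365)(0.4266) = 0.3995
x = cos φ₁ sin φ₂ − sin φ₁ cos φ₂ cos Δλ = (0.6698)(0.9045) − (-0.7426)(0.4266)(-0.3507) = 0.4947
θ = atan2(y, x) = 38.92°, so the bearing is 38.9°.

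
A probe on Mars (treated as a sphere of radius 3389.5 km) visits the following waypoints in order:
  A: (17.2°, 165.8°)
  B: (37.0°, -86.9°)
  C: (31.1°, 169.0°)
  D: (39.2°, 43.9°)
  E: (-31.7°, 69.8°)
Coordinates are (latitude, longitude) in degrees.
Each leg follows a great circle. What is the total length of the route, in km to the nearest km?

20264 km

Leg A→B: central angle 1.6197 rad, distance 5490.1 km.
Leg B→C: central angle 1.4260 rad, distance 4833.5 km.
Leg C→D: central angle 1.6259 rad, distance 5511.0 km.
Leg D→E: central angle 1.3067 rad, distance 4429.2 km.
Total: 5490.1 + 4833.5 + 5511.0 + 4429.2 ≈ 20264 km.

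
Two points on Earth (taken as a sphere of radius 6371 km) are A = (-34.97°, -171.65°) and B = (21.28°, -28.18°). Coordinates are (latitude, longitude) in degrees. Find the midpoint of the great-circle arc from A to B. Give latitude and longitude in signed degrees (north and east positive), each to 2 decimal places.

Central angle δ = 2.5350 rad. Interpolating on the sphere with fraction f = 0.5:
P = [sin((1−f)δ)·A + sin(fδ)·B] / sin δ = 1.6740·A + 1.6740·B in Cartesian coordinates,
giving P = (0.0177, -0.9359, -0.3519), i.e. latitude -20.60°, longitude -88.91°.

-20.60°, -88.91°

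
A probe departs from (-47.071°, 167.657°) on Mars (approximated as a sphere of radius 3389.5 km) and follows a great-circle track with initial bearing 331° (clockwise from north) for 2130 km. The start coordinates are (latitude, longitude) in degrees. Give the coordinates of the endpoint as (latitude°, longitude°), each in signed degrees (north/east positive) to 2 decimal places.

-14.01°, 150.57°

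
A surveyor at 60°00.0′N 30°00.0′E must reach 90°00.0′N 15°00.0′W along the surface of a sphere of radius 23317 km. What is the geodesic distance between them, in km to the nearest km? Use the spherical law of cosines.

In radians: φ₁ = 1.0472, φ₂ = 1.5708, Δλ = -45.000° = -0.7854 rad.
cos c = sin φ₁ sin φ₂ + cos φ₁ cos φ₂ cos Δλ = (0.8660)(1.0000) + (0.5000)(0.0000)(0.7071) = 0.86603,
so c = arccos(0.86603) = 0.52360 rad.
Distance = R·c = 23317 × 0.5236 ≈ 12209 km.

12209 km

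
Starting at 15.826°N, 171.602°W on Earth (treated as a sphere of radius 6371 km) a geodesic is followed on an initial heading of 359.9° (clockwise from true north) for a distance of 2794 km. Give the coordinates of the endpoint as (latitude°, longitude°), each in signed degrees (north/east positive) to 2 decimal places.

40.95°, -171.66°

Angular distance δ = d/R = 2794/6371 = 0.43855 rad; initial bearing θ = 6.2814 rad.
sin φ₂ = sin φ₁ cos δ + cos φ₁ sin δ cos θ = (0.2727)(0.9054) + (0.9621)(0.4246)(1.0000) = 0.6554, so φ₂ = 40.95°.
Δλ = atan2(sin θ sin δ cos φ₁, cos δ − sin φ₁ sin φ₂) = atan2(-0.0007, 0.7266) = -0.056°.
λ₂ = -171.602° − 0.056° = -171.66°.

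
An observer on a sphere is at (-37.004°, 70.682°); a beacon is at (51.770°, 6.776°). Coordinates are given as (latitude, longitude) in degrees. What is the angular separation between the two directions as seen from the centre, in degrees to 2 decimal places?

104.80°

In radians: φ₁ = -0.6458, φ₂ = 0.9036, Δλ = -63.906° = -1.1154 rad.
cos c = sin φ₁ sin φ₂ + cos φ₁ cos φ₂ cos Δλ = (-0.6019)(0.7855) + (0.7986)(0.6188)(0.4398) = -0.25542,
so c = arccos(-0.25542) = 1.82908 rad.
So the angular separation is 104.80°.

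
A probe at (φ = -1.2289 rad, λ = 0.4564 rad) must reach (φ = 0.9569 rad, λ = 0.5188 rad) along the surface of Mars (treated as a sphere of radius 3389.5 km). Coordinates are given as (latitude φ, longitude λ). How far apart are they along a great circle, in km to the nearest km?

Let φ₁ = -1.2289 rad, φ₂ = 0.9569 rad, and Δλ = 0.0624 rad.
Haversine: a = sin²(Δφ/2) + cos φ₁ cos φ₂ sin²(Δλ/2) = 0.7885 + (0.3353)(0.5761)(0.0010) = 0.78867.
Central angle c = 2·arcsin(√a) = 2.18626 rad.
Distance = R·c = 3389.5 × 2.1863 ≈ 7410 km.

7410 km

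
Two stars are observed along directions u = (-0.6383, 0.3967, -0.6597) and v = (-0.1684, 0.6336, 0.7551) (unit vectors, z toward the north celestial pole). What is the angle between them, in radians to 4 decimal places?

u·v = -0.1393; |u| = 1.0000, |v| = 1.0000.
cos θ = (u·v)/(|u||v|) = -0.1393, so θ = 1.7106 rad.

1.7106 rad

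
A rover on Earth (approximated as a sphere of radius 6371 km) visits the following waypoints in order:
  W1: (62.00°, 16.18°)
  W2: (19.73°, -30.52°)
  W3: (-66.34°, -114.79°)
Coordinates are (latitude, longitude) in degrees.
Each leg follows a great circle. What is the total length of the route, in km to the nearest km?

17658 km

Leg W1→W2: central angle 0.9259 rad, distance 5898.7 km.
Leg W2→W3: central angle 1.8457 rad, distance 11759.2 km.
Total: 5898.7 + 11759.2 ≈ 17658 km.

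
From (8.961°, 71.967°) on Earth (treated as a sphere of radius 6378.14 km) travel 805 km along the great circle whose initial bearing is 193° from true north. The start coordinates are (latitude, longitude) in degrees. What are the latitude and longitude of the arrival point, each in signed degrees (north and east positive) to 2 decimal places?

1.91°, 70.34°

Angular distance δ = d/R = 805/6378.14 = 0.12621 rad; initial bearing θ = 3.3685 rad.
sin φ₂ = sin φ₁ cos δ + cos φ₁ sin δ cos θ = (0.1558)(0.9920) + (0.9878)(0.1259)(-0.9744) = 0.0334, so φ₂ = 1.91°.
Δλ = atan2(sin θ sin δ cos φ₁, cos δ − sin φ₁ sin φ₂) = atan2(-0.0280, 0.9868) = -1.624°.
λ₂ = 71.967° − 1.624° = 70.34°.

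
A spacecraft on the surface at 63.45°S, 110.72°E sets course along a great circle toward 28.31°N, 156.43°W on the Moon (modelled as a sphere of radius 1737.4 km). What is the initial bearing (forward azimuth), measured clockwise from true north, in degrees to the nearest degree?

Δλ = 92.850° = 1.6205 rad.
y = sin Δλ · cos φ₂ = (0.9988)(0.8804) = 0.8793
x = cos φ₁ sin φ₂ − sin φ₁ cos φ₂ cos Δλ = (0.4470)(0.4742) − (-0.8945)(0.8804)(-0.0497) = 0.1728
θ = atan2(y, x) = 78.88°, so the bearing is 79°.

79°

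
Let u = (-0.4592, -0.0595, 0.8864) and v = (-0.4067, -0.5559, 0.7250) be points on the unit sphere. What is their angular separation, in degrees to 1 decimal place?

30.4°

u·v = 0.8625; |u| = 1.0001, |v| = 1.0000.
cos θ = (u·v)/(|u||v|) = 0.8624, so θ = 30.4°.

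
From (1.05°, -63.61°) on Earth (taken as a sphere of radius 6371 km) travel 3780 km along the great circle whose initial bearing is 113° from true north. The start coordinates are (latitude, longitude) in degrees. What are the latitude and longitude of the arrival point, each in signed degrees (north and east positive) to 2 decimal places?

Angular distance δ = d/R = 3780/6371 = 0.59331 rad; initial bearing θ = 1.9722 rad.
sin φ₂ = sin φ₁ cos δ + cos φ₁ sin δ cos θ = (0.0183)(0.8291) + (0.9998)(0.5591)(-0.3907) = -0.2032, so φ₂ = -11.73°.
Δλ = atan2(sin θ sin δ cos φ₁, cos δ − sin φ₁ sin φ₂) = atan2(0.5146, 0.8328) = 31.711°.
λ₂ = -63.610° + 31.711° = -31.90°.

-11.73°, -31.90°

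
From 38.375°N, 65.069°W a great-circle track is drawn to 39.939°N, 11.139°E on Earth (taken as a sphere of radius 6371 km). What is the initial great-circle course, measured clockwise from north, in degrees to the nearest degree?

62°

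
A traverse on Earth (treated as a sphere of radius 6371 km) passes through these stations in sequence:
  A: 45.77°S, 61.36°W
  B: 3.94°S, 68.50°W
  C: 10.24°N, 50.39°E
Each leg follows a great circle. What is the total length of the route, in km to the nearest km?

17947 km

Leg A→B: central angle 0.7381 rad, distance 4702.6 km.
Leg B→C: central angle 2.0789 rad, distance 13244.7 km.
Total: 4702.6 + 13244.7 ≈ 17947 km.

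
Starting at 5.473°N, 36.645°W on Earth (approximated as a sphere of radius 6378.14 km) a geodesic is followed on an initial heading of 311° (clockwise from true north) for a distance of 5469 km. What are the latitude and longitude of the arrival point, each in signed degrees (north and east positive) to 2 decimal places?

33.80°, -80.02°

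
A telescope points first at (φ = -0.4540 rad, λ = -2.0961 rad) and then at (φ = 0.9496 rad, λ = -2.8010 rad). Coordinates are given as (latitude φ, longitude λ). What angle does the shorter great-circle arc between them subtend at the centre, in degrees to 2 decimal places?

With latitudes φ₁ = -26.012°, φ₂ = 54.408° and longitude difference Δλ = -40.388°:
cos c = sin φ₁ sin φ₂ + cos φ₁ cos φ₂ cos Δλ = (-0.4386)(0.8132) + (0.8987)(0.5820)(0.7617) = 0.04176,
so c = arccos(0.04176) = 1.52902 rad.
So the angular separation is 87.61°.

87.61°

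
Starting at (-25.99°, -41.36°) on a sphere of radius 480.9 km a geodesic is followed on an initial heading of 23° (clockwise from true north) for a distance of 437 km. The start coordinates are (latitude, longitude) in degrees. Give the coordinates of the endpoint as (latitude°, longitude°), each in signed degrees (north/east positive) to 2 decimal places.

22.53°, -21.87°

Angular distance δ = d/R = 437/480.9 = 0.90871 rad; initial bearing θ = 0.4014 rad.
sin φ₂ = sin φ₁ cos δ + cos φ₁ sin δ cos θ = (-0.4382)(0.6148) + (0.8989)(0.7887)(0.9205) = 0.3832, so φ₂ = 22.53°.
Δλ = atan2(sin θ sin δ cos φ₁, cos δ − sin φ₁ sin φ₂) = atan2(0.2770, 0.7827) = 19.490°.
λ₂ = -41.360° + 19.490° = -21.87°.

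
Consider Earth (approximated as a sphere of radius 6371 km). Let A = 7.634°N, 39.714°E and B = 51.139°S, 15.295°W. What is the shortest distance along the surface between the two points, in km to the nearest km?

8377 km

With latitudes φ₁ = 7.634°, φ₂ = -51.139° and longitude difference Δλ = -55.009°:
Haversine: a = sin²(Δφ/2) + cos φ₁ cos φ₂ sin²(Δλ/2) = 0.2408 + (0.9911)(0.6274)(0.2133) = 0.37342.
Central angle c = 2·arcsin(√a) = 1.31484 rad.
Distance = R·c = 6371 × 1.3148 ≈ 8377 km.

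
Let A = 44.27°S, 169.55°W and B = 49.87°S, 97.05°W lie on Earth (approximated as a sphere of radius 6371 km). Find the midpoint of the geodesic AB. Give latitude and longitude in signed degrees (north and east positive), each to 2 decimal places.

-53.10°, -135.51°

Central angle δ = 0.8332 rad. Interpolating on the sphere with fraction f = 0.5:
P = [sin((1−f)δ)·A + sin(fδ)·B] / sin δ = 0.5468·A + 0.5468·B in Cartesian coordinates,
giving P = (-0.4283, -0.4208, -0.7997), i.e. latitude -53.10°, longitude -135.51°.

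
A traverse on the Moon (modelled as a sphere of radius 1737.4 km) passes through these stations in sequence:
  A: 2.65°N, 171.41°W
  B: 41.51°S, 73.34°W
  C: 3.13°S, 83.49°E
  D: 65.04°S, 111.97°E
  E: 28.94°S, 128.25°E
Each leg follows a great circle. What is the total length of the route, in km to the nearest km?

10041 km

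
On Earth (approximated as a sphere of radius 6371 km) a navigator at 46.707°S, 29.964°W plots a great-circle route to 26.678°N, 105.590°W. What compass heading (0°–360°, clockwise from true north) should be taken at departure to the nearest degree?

298°

With φ₁ = -0.8152, φ₂ = 0.4656, Δλ = -1.3199 rad, the forward-azimuth formula gives
θ = atan2( sin Δλ cos φ₂ , cos φ₁ sin φ₂ − sin φ₁ cos φ₂ cos Δλ ) = atan2(-0.8656, 0.4693) = -61.53°.
Adding 360° brings this into [0°, 360°): 298°.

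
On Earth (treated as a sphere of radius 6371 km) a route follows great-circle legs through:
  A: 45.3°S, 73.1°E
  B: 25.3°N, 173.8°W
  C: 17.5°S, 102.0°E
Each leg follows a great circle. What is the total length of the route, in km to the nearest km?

24014 km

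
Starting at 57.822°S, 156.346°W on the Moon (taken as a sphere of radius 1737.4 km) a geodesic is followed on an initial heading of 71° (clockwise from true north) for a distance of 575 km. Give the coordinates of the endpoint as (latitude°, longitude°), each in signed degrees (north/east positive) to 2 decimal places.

-48.08°, -128.96°

Angular distance δ = d/R = 575/1737.4 = 0.33095 rad; initial bearing θ = 1.2392 rad.
sin φ₂ = sin φ₁ cos δ + cos φ₁ sin δ cos θ = (-0.8464)(0.9457) + (0.5326)(0.3249)(0.3256) = -0.7441, so φ₂ = -48.08°.
Δλ = atan2(sin θ sin δ cos φ₁, cos δ − sin φ₁ sin φ₂) = atan2(0.1636, 0.3159) = 27.382°.
λ₂ = -156.346° + 27.382° = -128.96°.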